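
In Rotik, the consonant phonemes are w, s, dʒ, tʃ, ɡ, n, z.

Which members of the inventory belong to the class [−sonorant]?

The [−sonorant] segments here are /s, dʒ, tʃ, ɡ, z/; the remaining /w, n/ are [+sonorant].

s, dʒ, tʃ, ɡ, z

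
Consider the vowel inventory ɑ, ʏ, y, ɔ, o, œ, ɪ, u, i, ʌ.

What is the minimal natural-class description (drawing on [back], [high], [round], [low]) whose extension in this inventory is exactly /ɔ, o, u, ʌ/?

/ɔ, o, u, ʌ/ are all [−low], [+back], and no other segment in the inventory matches both values. Dropping any one of them over-generates: [+back] alone would also admit /ɑ/; [−low] alone would also admit /ʏ, y, œ, ɪ, …/. No other single listed feature picks out exactly this set either, so fewer than two features will not do.

[−low, +back]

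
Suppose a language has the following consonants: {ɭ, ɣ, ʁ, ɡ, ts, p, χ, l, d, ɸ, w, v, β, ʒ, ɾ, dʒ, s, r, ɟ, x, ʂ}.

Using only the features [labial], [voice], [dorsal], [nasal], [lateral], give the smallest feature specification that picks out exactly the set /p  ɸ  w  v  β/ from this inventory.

The target set is precisely the extension of [+labial] in this inventory.

[+labial]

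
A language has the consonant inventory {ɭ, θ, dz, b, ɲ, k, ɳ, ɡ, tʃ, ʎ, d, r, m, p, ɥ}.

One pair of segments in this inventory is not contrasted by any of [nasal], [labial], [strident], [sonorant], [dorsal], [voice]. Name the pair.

/ɭ/ (retroflex lateral approximant) and /r/ (alveolar trill) are both [−nasal], [−labial], [−strident], [+sonorant], [−dorsal], [+voice], so none of the listed features separates them. (They do differ in [lateral] and [anterior], which are not among the given features.) Every other pair in the inventory differs on at least one listed feature.

ɭ, r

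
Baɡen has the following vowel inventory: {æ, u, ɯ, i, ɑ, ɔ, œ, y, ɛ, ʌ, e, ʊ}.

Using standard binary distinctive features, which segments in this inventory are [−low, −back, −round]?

i, ɛ, e

Checking each segment against [−low], [−back], [−round]: /i/ (high front unrounded tense vowel), /ɛ/ (mid front unrounded lax vowel), /e/ (mid front unrounded tense vowel) satisfy every feature; every other segment in the inventory fails at least one.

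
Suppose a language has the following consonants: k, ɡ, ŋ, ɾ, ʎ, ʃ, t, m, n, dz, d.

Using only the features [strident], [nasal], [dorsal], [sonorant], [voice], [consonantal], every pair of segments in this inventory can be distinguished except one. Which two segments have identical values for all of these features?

/n/ (alveolar nasal) and /m/ (bilabial nasal) are both [−strident], [+nasal], [−dorsal], [+sonorant], [+voice], [+consonantal], so none of the listed features separates them. (They do differ in [labial] and [coronal], which are not among the given features.) Every other pair in the inventory differs on at least one listed feature.

n, m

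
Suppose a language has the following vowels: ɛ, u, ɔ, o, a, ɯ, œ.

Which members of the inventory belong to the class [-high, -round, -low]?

Eliminate segments failing any feature: /u, ɯ/ are [+high]; /ɔ, o, œ/ are [+round]; /a/ is [+low]. The remaining /ɛ/ satisfy [-high], [-round], [-low].

ɛ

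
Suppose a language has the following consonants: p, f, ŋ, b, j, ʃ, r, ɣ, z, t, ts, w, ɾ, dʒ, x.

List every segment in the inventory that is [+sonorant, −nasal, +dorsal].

Checking each segment against [+sonorant], [−nasal], [+dorsal]: /j/ (palatal glide), /w/ (labial-velar glide) satisfy every feature; every other segment in the inventory fails at least one.

j, w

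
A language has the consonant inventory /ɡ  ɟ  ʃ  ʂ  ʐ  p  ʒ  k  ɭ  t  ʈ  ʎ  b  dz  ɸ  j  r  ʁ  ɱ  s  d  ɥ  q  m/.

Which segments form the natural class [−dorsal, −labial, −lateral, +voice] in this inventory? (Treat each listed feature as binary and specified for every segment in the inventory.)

Checking each segment against [−dorsal], [−labial], [−lateral], [+voice]: /ʐ/ (voiced retroflex fricative), /ʒ/ (voiced postalveolar fricative), /dz/ (voiced alveolar affricate), /r/ (alveolar trill), /d/ (voiced alveolar stop) satisfy every feature; every other segment in the inventory fails at least one.

ʐ, ʒ, dz, r, d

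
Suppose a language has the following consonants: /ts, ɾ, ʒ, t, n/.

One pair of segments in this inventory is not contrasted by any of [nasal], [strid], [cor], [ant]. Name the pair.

t, ɾ

Both /t/ and /ɾ/ are [-nasal], [-strident], [+coronal], [+anterior]. Since the list omits [sonorant] and [voice] — which do distinguish the voiceless alveolar stop from the alveolar tap — this pair collapses; all other pairs remain distinct.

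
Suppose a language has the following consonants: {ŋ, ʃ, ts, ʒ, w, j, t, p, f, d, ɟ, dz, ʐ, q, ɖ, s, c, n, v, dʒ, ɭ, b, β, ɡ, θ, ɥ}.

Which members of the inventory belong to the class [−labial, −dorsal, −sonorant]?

The [−labial] segments are /ŋ, ʃ, ts, ʒ, j, t, d, ɟ, dz, ʐ, q, ɖ, s, c, n, dʒ, ɭ, ɡ, θ/.
Of those, [−dorsal] gives /ʃ, ts, ʒ, t, d, dz, ʐ, ɖ, s, n, dʒ, ɭ, θ/.
Within that set, [−sonorant] leaves /ʃ, ts, ʒ, t, d, dz, ʐ, ɖ, s, dʒ, θ/.

ʃ, ts, ʒ, t, d, dz, ʐ, ɖ, s, dʒ, θ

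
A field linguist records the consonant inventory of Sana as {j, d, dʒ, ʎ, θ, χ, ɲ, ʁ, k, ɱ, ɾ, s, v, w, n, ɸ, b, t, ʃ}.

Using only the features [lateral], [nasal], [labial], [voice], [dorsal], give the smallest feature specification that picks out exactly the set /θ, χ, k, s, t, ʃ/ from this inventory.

[−voice, −labial]

Every target segment is [−voice], [−labial]; each remaining inventory member fails at least one of these. Each conjunct is needed — [−labial] alone would also admit /j, d, dʒ, ʎ, …/; [−voice] alone would also admit /ɸ/ — and no other single listed feature has exactly this extension, so two is the minimum.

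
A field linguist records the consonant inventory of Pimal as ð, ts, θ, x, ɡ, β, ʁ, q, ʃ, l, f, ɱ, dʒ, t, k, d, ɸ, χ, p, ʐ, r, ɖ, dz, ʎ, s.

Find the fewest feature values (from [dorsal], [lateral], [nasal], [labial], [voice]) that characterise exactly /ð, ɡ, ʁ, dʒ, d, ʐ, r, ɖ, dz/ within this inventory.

[+voice, −lateral, −labial]

Every target segment is [+voice], [−lateral], [−labial]; each remaining inventory member fails at least one of these. Each conjunct is needed — [−lateral, −labial] alone would also admit /ts, θ, x, q, …/; [+voice, −labial] alone would also admit /l, ʎ/; [+voice, −lateral] alone would also admit /β, ɱ/ — and no other combination of two listed features has exactly this extension, so three is the minimum.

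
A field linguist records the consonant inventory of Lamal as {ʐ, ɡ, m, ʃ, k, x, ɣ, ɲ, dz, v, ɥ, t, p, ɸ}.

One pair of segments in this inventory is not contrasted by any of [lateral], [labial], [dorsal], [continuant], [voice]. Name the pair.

Both /ɲ/ and /ɡ/ are [-lateral], [-labial], [+dorsal], [-continuant], [+voice]. Since the list omits [sonorant], [nasal] and [back] — which do distinguish the palatal nasal from the voiced velar stop — this pair collapses; all other pairs remain distinct.

ɲ, ɡ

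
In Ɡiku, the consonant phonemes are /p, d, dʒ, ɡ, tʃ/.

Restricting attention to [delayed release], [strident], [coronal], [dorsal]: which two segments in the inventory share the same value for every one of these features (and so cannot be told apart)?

/tʃ/ (voiceless postalveolar affricate) and /dʒ/ (voiced postalveolar affricate) are both [+delayed release], [+strident], [+coronal], [−dorsal], so none of the listed features separates them. (They do differ in [voice], which is not among the given features.) Every other pair in the inventory differs on at least one listed feature.

tʃ, dʒ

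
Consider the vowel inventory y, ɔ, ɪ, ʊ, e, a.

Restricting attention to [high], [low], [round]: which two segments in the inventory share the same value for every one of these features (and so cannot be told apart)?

Both /y/ and /ʊ/ are [+high], [-low], [+round]. Since the list omits [back] and [tense] — which do distinguish the high front rounded tense vowel from the high back rounded lax vowel — this pair collapses; all other pairs remain distinct.

y, ʊ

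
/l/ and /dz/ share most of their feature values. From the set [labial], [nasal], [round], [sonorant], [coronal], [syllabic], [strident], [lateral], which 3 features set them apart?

[sonorant], [lateral], [strident]

/l/ is the alveolar lateral approximant and /dz/ is the voiced alveolar affricate. Both are [−labial], [−nasal], [−round], [+coronal], [−syllabic]. /l/ is [+sonorant] while /dz/ is [−sonorant]; /l/ is [+lateral] while /dz/ is [−lateral]; /l/ is [−strident] while /dz/ is [+strident], so the distinguishing features are [sonorant], [lateral], [strident].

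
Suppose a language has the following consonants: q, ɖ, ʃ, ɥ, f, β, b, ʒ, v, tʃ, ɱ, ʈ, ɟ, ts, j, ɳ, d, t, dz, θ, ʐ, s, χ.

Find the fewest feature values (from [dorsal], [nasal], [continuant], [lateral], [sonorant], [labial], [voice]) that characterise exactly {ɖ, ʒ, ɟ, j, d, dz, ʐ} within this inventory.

Every target segment is [+voice], [-nasal], [-labial]; each remaining inventory member fails at least one of these. Each conjunct is needed — [-nasal, -labial] alone would also admit /q, ʃ, tʃ, ʈ, …/; [+voice, -labial] alone would also admit /ɳ/; [+voice, -nasal] alone would also admit /ɥ, β, b, v/ — and no other combination of two listed features has exactly this extension, so three is the minimum.

[+voice, -nasal, -labial]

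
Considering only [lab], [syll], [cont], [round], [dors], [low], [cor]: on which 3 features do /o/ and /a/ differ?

[labial], [round], [low]

The two segments share [+syllabic], [+continuant], [+dorsal], [-coronal]. The only features from the list on which they differ: /o/ is [+labial] while /a/ is [-labial]; /o/ is [+round] while /a/ is [-round]; /o/ is [-low] while /a/ is [+low].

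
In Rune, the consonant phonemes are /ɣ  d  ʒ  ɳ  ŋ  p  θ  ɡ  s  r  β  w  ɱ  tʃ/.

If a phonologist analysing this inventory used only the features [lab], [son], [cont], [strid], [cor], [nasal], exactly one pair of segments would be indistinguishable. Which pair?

/ʒ/ (voiced postalveolar fricative) and /s/ (voiceless alveolar fricative) are both [−labial], [−sonorant], [+continuant], [+strident], [+coronal], [−nasal], so none of the listed features separates them. (They do differ in [voice], [anterior] and [distributed], which are not among the given features.) Every other pair in the inventory differs on at least one listed feature.

ʒ, s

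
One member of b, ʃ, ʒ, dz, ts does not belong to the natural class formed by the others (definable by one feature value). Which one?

The remaining segments after removing /b/ share [+strident]; /b/ (voiced bilabial stop) is [−strident]. For every other candidate removal, the leftover set fails to share any single feature value that the removed segment lacks.

b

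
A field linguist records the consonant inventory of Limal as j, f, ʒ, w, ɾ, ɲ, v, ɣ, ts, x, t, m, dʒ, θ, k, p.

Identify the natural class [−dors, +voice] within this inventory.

The [−dorsal] segments are /f, ʒ, ɾ, v, ts, t, m, dʒ, θ, p/.
Then [+voice] leaves /ʒ, ɾ, v, m, dʒ/.

ʒ, ɾ, v, m, dʒ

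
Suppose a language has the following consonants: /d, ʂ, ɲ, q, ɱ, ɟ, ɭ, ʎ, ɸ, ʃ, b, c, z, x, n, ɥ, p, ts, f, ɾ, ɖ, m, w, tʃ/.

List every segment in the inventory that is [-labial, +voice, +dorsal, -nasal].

Checking each segment against [-labial], [+voice], [+dorsal], [-nasal]: /ɟ/ (voiced palatal stop), /ʎ/ (palatal lateral approximant) satisfy every feature; every other segment in the inventory fails at least one.

ɟ, ʎ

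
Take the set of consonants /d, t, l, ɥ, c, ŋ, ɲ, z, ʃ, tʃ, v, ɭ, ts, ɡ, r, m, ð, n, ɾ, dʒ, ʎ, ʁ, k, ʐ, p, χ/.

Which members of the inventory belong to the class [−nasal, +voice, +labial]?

Eliminate segments failing any feature: /d, l, z, ɭ, ɡ, r, ð, ɾ, dʒ, ʎ, ʁ, ʐ/ are [−labial]; /t, c, ʃ, tʃ, ts, k, p, χ/ are [−voice]; /ŋ, ɲ, m, n/ are [+nasal]. The remaining /ɥ, v/ satisfy [−nasal], [+voice], [+labial].

ɥ, v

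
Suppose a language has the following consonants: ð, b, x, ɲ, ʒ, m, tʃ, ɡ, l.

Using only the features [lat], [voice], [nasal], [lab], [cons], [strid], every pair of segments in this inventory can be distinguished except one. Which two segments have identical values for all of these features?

ð, ɡ

/ð/ (voiced dental fricative) and /ɡ/ (voiced velar stop) are both [−lateral], [+voice], [−nasal], [−labial], [+consonantal], [−strident], so none of the listed features separates them. (They do differ in [continuant], [coronal] and [dorsal], which are not among the given features.) Every other pair in the inventory differs on at least one listed feature.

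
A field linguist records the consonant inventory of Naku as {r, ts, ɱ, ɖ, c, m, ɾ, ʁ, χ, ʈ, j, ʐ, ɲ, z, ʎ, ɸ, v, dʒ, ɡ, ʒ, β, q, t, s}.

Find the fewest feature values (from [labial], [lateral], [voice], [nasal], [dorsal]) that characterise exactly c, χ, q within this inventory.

Every target segment is [-voice], [+dorsal]; each remaining inventory member fails at least one of these. Each conjunct is needed — [+dorsal] alone would also admit /ʁ, j, ɲ, ʎ, …/; [-voice] alone would also admit /ts, ʈ, ɸ, t, …/ — and no other single listed feature has exactly this extension, so two is the minimum.

[-voice, +dorsal]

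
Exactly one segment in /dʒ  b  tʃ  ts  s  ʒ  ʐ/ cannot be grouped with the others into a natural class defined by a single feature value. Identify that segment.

b

The remaining segments after removing /b/ share [+strident]; /b/ (voiced bilabial stop) is [-strident]. For every other candidate removal, the leftover set fails to share any single feature value that the removed segment lacks.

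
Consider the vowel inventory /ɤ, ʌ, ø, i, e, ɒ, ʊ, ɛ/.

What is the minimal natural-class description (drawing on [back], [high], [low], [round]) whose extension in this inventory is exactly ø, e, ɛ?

[−high, −back]

The class [−high], [−back] has exactly /ø, e, ɛ/ as its extension in this inventory. No smaller conjunction from the listed features achieves this: [−back] alone would also admit /i/; [−high] alone would also admit /ɤ, ʌ, ɒ/; and checking the remaining single features turns up none with this extension.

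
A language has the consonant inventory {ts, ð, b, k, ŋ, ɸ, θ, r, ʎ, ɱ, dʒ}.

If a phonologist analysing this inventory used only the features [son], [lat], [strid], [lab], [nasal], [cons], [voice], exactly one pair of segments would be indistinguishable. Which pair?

k, θ

Both /k/ and /θ/ are [−sonorant], [−lateral], [−strident], [−labial], [−nasal], [+consonantal], [−voice]. Since the list omits [continuant], [coronal] and [dorsal] — which do distinguish the voiceless velar stop from the voiceless dental fricative — this pair collapses; all other pairs remain distinct.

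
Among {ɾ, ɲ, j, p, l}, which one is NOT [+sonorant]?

p

/p/ is the voiceless bilabial stop, which is [−sonorant]; the rest — /l, ɲ, j, ɾ/ — are [+sonorant].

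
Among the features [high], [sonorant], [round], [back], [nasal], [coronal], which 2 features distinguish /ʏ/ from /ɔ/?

/ʏ/ (high front rounded lax vowel) and /ɔ/ (mid back rounded lax vowel) agree on [+sonorant], [+round], [−nasal], [−coronal]. They differ on [high] (/ʏ/ [+], /ɔ/ [−]), [back] (/ʏ/ [−], /ɔ/ [+]).

[high], [back]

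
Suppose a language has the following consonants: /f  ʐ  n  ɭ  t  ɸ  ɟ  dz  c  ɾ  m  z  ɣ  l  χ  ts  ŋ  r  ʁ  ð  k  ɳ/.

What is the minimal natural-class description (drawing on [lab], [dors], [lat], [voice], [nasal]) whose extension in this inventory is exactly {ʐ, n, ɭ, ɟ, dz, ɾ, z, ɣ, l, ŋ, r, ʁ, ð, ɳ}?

Every target segment is [+voice], [-labial]; each remaining inventory member fails at least one of these. Each conjunct is needed — [-labial] alone would also admit /t, c, χ, ts, …/; [+voice] alone would also admit /m/ — and no other single listed feature has exactly this extension, so two is the minimum.

[+voice, -lab]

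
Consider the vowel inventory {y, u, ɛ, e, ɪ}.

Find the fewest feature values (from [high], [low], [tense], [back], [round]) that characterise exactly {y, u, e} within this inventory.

Every target segment is [+tense] and no other inventory member is, so one feature is enough.

[+tense]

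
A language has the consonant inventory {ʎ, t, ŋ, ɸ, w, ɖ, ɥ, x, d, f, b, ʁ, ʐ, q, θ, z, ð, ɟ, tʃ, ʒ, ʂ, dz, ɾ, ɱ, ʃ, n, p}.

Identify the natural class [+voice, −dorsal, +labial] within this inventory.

b, ɱ

Checking each segment against [+voice], [−dorsal], [+labial]: /b/ (voiced bilabial stop), /ɱ/ (labiodental nasal) satisfy every feature; every other segment in the inventory fails at least one.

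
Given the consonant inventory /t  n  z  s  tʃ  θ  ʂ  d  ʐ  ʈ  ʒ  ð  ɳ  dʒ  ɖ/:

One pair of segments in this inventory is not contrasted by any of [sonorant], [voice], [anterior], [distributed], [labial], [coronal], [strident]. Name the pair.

Both /dʒ/ and /ʒ/ are [-sonorant], [+voice], [-anterior], [+distributed], [-labial], [+coronal], [+strident]. Since the list omits [continuant] — which does distinguish the voiced postalveolar affricate from the voiced postalveolar fricative — this pair collapses; all other pairs remain distinct.

dʒ, ʒ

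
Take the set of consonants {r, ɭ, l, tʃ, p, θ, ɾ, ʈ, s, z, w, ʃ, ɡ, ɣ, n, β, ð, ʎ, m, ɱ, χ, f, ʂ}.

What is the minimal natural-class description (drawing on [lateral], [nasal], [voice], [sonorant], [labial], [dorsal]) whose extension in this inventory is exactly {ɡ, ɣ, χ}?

/ɡ, ɣ, χ/ are all [−sonorant], [+dorsal], and no other segment in the inventory matches both values. Dropping any one of them over-generates: [+dorsal] alone would also admit /w, ʎ/; [−sonorant] alone would also admit /tʃ, p, θ, ʈ, …/. No other single listed feature picks out exactly this set either, so fewer than two features will not do.

[−sonorant, +dorsal]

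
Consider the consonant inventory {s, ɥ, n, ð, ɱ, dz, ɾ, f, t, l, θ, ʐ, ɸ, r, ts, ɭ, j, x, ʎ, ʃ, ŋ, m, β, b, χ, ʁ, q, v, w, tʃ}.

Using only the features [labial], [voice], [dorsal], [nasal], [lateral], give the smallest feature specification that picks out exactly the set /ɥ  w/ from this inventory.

[+labial, +dorsal]

The class [+labial], [+dorsal] has exactly /ɥ, w/ as its extension in this inventory. No smaller conjunction from the listed features achieves this: [+dorsal] alone would also admit /j, x, ʎ, ŋ, …/; [+labial] alone would also admit /ɱ, f, ɸ, m, …/; and checking the remaining single features turns up none with this extension.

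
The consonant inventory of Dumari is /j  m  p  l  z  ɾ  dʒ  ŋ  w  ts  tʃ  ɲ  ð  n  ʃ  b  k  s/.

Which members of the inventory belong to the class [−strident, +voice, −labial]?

j, l, ɾ, ŋ, ɲ, ð, n

Eliminate segments failing any feature: /m, w, b/ are [+labial]; /p, k/ are [−voice]; /z, dʒ, ts, tʃ, ʃ, s/ are [+strident]. The remaining /j, l, ɾ, ŋ, ɲ, ð, n/ satisfy [−strident], [+voice], [−labial].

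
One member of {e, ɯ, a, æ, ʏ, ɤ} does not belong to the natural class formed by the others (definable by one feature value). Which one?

ʏ

The remaining segments after removing /ʏ/ share [-round]; /ʏ/ (high front rounded lax vowel) is [+round]. For every other candidate removal, the leftover set fails to share any single feature value that the removed segment lacks.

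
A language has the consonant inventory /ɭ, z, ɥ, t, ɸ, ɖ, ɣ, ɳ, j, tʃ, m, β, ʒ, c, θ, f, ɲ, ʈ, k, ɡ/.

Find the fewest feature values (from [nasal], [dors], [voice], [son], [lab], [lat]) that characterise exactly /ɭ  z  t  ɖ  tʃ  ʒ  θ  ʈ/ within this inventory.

Every target segment is [−nasal], [−labial], [−dorsal]; each remaining inventory member fails at least one of these. Each conjunct is needed — [−labial, −dorsal] alone would also admit /ɳ/; [−nasal, −dorsal] alone would also admit /ɸ, β, f/; [−nasal, −labial] alone would also admit /ɣ, j, c, k, …/ — and no other combination of two listed features has exactly this extension, so three is the minimum.

[−nasal, −lab, −dors]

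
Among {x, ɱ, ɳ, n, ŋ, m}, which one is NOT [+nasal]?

/x/ is the voiceless velar fricative, which is [-nasal]; the rest — /ŋ, ɳ, ɱ, n, m/ — are [+nasal].

x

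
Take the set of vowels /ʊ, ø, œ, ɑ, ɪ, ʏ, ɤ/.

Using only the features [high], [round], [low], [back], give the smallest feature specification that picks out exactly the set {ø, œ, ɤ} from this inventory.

[−high, −low]

The class [−high], [−low] has exactly /ø, œ, ɤ/ as its extension in this inventory. No smaller conjunction from the listed features achieves this: [−low] alone would also admit /ʊ, ɪ, ʏ/; [−high] alone would also admit /ɑ/; and checking the remaining single features turns up none with this extension.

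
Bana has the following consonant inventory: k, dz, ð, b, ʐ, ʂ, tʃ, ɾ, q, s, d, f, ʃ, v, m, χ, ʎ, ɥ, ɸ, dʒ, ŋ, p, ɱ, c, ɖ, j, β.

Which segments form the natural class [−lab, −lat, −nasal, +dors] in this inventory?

Checking each segment against [−labial], [−lateral], [−nasal], [+dorsal]: /k/ (voiceless velar stop), /q/ (voiceless uvular stop), /χ/ (voiceless uvular fricative), /c/ (voiceless palatal stop), /j/ (palatal glide) satisfy every feature; every other segment in the inventory fails at least one.

k, q, χ, c, j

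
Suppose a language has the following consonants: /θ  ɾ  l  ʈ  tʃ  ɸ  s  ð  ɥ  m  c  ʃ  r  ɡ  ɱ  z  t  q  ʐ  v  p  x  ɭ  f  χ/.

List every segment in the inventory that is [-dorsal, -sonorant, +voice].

Among the inventory, the [-dorsal] segments are /θ, ɾ, l, ʈ, tʃ, ɸ, s, ð, m, ʃ, r, ɱ, z, t, ʐ, v, p, ɭ, f/.
Within that set, [-sonorant] gives /θ, ʈ, tʃ, ɸ, s, ð, ʃ, z, t, ʐ, v, p, f/.
Then [+voice] leaves /ð, z, ʐ, v/.

ð, z, ʐ, v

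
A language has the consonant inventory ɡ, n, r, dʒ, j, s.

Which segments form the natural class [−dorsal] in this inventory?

n, r, dʒ, s

The feature [dorsal] marks segments articulated with the tongue body. In this inventory /n, r, dʒ, s/ lack that property, so they are [−dorsal]; /ɡ, j/ are [+dorsal].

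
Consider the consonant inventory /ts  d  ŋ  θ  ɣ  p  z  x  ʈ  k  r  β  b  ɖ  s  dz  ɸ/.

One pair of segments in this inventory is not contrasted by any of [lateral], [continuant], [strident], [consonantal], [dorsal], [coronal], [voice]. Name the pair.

d, ɖ

Both /d/ and /ɖ/ are [−lateral], [−continuant], [−strident], [+consonantal], [−dorsal], [+coronal], [+voice]. Since the list omits [anterior] — which does distinguish the voiced alveolar stop from the voiced retroflex stop — this pair collapses; all other pairs remain distinct.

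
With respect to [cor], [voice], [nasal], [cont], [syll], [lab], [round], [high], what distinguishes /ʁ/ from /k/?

[voice], [continuant], [high]

/ʁ/ (voiced uvular fricative) and /k/ (voiceless velar stop) agree on [-coronal], [-nasal], [-syllabic], [-labial], [-round]. They differ on [voice] (/ʁ/ [+], /k/ [-]), [continuant] (/ʁ/ [+], /k/ [-]), [high] (/ʁ/ [-], /k/ [+]).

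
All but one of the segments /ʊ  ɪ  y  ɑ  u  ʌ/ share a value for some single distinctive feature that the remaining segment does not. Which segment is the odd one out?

ɑ

/u, y, ʌ, ɪ, ʊ/ are all [-low], but /ɑ/ (low back unrounded vowel) is [+low]. No other single segment can be removed to leave a set sharing one feature value that the removed segment lacks, so /ɑ/ is the odd one out.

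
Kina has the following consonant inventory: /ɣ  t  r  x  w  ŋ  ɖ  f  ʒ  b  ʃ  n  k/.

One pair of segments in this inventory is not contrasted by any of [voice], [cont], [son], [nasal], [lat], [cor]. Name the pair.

On the given features, /f/ and /x/ have an identical profile: [−voice], [+continuant], [−sonorant], [−nasal], [−lateral], [−coronal]. No other two segments in the inventory coincide on all 6 features. (They do differ in [labial] and [dorsal], which are not among the given features.)

f, x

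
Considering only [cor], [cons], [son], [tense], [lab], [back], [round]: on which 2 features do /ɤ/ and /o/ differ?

[labial], [round]

The two segments share [-coronal], [-consonantal], [+sonorant], [+tense], [+back]. The only features from the list on which they differ: /ɤ/ is [-labial] while /o/ is [+labial]; /ɤ/ is [-round] while /o/ is [+round].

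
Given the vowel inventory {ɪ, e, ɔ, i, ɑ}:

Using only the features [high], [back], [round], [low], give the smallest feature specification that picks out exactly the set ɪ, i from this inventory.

The target set is precisely the extension of [+high] in this inventory.

[+high]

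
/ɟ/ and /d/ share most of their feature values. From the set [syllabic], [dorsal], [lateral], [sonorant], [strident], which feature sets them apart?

[dorsal]

/ɟ/ (voiced palatal stop) and /d/ (voiced alveolar stop) agree on [−syllabic], [−lateral], [−sonorant], [−strident]. They differ on [dorsal] (/ɟ/ [+], /d/ [−]).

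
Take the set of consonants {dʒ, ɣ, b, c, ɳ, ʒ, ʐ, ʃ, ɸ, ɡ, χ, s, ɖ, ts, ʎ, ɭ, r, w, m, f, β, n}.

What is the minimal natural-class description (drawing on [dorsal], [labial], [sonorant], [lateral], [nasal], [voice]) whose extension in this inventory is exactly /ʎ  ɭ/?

Every target segment is [+lateral] and no other inventory member is, so one feature is enough.

[+lateral]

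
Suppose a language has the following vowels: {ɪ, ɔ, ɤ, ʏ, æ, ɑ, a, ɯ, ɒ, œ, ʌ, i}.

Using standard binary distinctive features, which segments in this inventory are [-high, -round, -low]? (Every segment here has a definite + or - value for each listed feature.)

ɤ, ʌ

Checking each segment against [-high], [-round], [-low]: /ɤ/ (mid back unrounded tense vowel), /ʌ/ (mid back unrounded lax vowel) satisfy every feature; every other segment in the inventory fails at least one.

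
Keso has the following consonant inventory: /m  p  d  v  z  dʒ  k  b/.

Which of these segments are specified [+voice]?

m, d, v, z, dʒ, b

The [+voice] segments here are /m, d, v, z, dʒ, b/; the remaining /p, k/ are [−voice].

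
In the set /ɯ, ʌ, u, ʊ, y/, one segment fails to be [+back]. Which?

/y/ is the high front rounded tense vowel, which is [-back]; the rest — /u, ʌ, ʊ, ɯ/ — are [+back].

y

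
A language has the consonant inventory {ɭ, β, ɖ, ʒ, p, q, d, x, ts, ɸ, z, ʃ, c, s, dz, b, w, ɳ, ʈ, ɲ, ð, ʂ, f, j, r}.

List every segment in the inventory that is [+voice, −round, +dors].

Checking each segment against [+voice], [−round], [+dorsal]: /ɲ/ (palatal nasal), /j/ (palatal glide) satisfy every feature; every other segment in the inventory fails at least one.

ɲ, j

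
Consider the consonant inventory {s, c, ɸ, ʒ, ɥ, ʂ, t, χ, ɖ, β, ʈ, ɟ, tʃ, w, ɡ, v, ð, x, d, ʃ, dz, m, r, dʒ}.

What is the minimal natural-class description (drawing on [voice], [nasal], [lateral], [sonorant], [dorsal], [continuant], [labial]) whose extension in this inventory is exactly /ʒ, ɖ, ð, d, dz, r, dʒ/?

The class [+voice], [-labial], [-dorsal] has exactly /ʒ, ɖ, ð, d, dz, r, dʒ/ as its extension in this inventory. No smaller conjunction from the listed features achieves this: [-labial, -dorsal] alone would also admit /s, ʂ, t, ʈ, …/; [+voice, -dorsal] alone would also admit /β, v, m/; [+voice, -labial] alone would also admit /ɟ, ɡ/; and checking the remaining two-feature bundles turns up none with this extension.

[+voice, -labial, -dorsal]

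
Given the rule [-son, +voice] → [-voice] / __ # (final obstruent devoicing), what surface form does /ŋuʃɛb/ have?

[ŋuʃɛp]

/b/ satisfies [-son, +voice] and sits in __ #. The [-voice] counterpart of the voiced bilabial stop is /p/. Other segments in /ŋuʃɛb/ either fail the structural description or are not in the environment, so the surface form is [ŋuʃɛp].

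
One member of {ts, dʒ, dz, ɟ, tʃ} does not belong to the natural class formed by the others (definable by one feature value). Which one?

/ts, dʒ, dz, tʃ/ are all [+delayed release], but /ɟ/ (voiced palatal stop) is [−delayed release]. No other single segment can be removed to leave a set sharing one feature value that the removed segment lacks, so /ɟ/ is the odd one out.

ɟ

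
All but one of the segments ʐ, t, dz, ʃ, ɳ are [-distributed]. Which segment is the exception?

ʃ

/ʃ/ is the voiceless postalveolar fricative, which is [+distributed]; the rest — /ɳ, t, ʐ, dz/ — are [-distributed].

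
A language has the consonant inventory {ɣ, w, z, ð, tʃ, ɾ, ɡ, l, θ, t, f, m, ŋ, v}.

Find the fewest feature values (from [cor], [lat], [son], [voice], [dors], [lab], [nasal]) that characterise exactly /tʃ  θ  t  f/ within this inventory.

[−voice]

The target set is precisely the extension of [−voice] in this inventory.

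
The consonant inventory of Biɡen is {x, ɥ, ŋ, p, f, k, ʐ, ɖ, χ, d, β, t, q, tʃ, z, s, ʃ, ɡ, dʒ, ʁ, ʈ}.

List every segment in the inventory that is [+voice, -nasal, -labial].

Eliminate segments failing any feature: /x, p, f, k, χ, t, q, tʃ, s, ʃ, ʈ/ are [-voice]; /ɥ, β/ are [+labial]; /ŋ/ is [+nasal]. The remaining /ʐ, ɖ, d, z, ɡ, dʒ, ʁ/ satisfy [+voice], [-nasal], [-labial].

ʐ, ɖ, d, z, ɡ, dʒ, ʁ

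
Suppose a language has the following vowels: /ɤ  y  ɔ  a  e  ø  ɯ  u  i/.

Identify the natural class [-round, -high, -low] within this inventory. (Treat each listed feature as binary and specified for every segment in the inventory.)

ɤ, e

Eliminate segments failing any feature: /y, ɔ, ø, u/ are [+round]; /a/ is [+low]; /ɯ, i/ are [+high]. The remaining /ɤ, e/ satisfy [-round], [-high], [-low].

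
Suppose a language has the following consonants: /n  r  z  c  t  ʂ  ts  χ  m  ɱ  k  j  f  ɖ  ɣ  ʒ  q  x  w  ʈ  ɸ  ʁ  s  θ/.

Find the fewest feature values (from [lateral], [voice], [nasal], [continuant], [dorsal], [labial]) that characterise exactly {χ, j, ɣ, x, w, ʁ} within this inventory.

The class [+continuant], [+dorsal] has exactly /χ, j, ɣ, x, w, ʁ/ as its extension in this inventory. No smaller conjunction from the listed features achieves this: [+dorsal] alone would also admit /c, k, q/; [+continuant] alone would also admit /r, z, ʂ, f, …/; and checking the remaining single features turns up none with this extension.

[+continuant, +dorsal]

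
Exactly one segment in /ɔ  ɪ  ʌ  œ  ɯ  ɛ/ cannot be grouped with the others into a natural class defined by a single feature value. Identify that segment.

[tense] groups all but one: /ɪ, ɔ, œ, ɛ, ʌ/ share [-tense] while /ɯ/ (high back unrounded vowel) alone is [+tense]. Removing any other segment would not leave a single-feature class that excludes it.

ɯ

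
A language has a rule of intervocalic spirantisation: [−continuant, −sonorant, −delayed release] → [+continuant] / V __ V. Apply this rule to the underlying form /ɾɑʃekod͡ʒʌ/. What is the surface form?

/k/ satisfies [−continuant, −sonorant, −delayed release] and sits in V __ V. The [+continuant] counterpart of the voiceless velar stop is /x/. Other segments in /ɾɑʃekod͡ʒʌ/ either fail the structural description or are not in the environment, so the surface form is [ɾɑʃexod͡ʒʌ].

[ɾɑʃexod͡ʒʌ]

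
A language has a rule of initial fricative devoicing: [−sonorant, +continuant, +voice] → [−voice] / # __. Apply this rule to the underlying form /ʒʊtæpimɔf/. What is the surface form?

The only segment in the rule's environment that also matches [−sonorant, +continuant, +voice] is /ʒ/. Applying [−voice] turns the voiced postalveolar fricative into /ʃ/ (voiceless postalveolar fricative), giving [ʃʊtæpimɔf].

[ʃʊtæpimɔf]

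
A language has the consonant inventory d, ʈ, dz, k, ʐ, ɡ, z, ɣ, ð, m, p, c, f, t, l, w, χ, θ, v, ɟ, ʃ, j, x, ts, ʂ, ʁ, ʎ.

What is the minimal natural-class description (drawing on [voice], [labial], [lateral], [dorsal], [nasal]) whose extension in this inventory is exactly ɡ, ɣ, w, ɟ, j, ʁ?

[+voice, -lateral, +dorsal]

Every target segment is [+voice], [-lateral], [+dorsal]; each remaining inventory member fails at least one of these. Each conjunct is needed — [-lateral, +dorsal] alone would also admit /k, c, χ, x/; [+voice, +dorsal] alone would also admit /ʎ/; [+voice, -lateral] alone would also admit /d, dz, ʐ, z, …/ — and no other combination of two listed features has exactly this extension, so three is the minimum.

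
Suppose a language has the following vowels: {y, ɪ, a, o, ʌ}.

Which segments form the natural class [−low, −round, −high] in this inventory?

ʌ

Checking each segment against [−low], [−round], [−high]: /ʌ/ (mid back unrounded lax vowel) satisfies every feature; every other segment in the inventory fails at least one.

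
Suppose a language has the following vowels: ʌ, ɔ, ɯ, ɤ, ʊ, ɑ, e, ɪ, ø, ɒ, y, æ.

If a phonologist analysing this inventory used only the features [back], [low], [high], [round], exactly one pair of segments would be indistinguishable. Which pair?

/ʌ/ (mid back unrounded lax vowel) and /ɤ/ (mid back unrounded tense vowel) are both [+back], [−low], [−high], [−round], so none of the listed features separates them. (They do differ in [tense], which is not among the given features.) Every other pair in the inventory differs on at least one listed feature.

ʌ, ɤ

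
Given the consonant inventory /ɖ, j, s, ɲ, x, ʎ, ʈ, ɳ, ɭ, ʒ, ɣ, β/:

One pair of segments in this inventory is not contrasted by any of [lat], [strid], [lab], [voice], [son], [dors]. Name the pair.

/j/ (palatal glide) and /ɲ/ (palatal nasal) are both [−lateral], [−strident], [−labial], [+voice], [+sonorant], [+dorsal], so none of the listed features separates them. (They do differ in [nasal] and [continuant], which are not among the given features.) Every other pair in the inventory differs on at least one listed feature.

j, ɲ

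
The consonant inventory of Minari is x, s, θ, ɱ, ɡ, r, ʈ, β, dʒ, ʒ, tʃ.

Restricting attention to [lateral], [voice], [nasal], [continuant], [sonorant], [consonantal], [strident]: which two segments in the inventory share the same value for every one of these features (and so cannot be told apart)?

θ, x

/θ/ (voiceless dental fricative) and /x/ (voiceless velar fricative) are both [−lateral], [−voice], [−nasal], [+continuant], [−sonorant], [+consonantal], [−strident], so none of the listed features separates them. (They do differ in [coronal] and [dorsal], which are not among the given features.) Every other pair in the inventory differs on at least one listed feature.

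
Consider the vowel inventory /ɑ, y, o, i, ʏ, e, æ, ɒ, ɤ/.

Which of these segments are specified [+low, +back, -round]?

ɑ

Checking each segment against [+low], [+back], [-round]: /ɑ/ (low back unrounded vowel) satisfies every feature; every other segment in the inventory fails at least one.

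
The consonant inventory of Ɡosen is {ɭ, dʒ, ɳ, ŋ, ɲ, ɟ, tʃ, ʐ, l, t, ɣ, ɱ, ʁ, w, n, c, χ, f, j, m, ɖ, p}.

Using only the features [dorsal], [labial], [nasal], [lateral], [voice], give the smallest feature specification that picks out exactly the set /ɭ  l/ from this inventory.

The target set is precisely the extension of [+lateral] in this inventory.

[+lateral]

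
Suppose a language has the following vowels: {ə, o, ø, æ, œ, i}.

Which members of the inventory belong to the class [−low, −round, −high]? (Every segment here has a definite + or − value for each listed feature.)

ə

Eliminate segments failing any feature: /o, ø, œ/ are [+round]; /æ/ is [+low]; /i/ is [+high]. The remaining /ə/ satisfy [−low], [−round], [−high].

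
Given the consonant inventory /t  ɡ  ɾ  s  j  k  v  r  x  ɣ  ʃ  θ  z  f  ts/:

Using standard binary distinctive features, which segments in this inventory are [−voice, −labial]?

t, s, k, x, ʃ, θ, ts

First, the [−voice] segments are /t, s, k, x, ʃ, θ, f, ts/.
Intersecting with [−labial] leaves /t, s, k, x, ʃ, θ, ts/.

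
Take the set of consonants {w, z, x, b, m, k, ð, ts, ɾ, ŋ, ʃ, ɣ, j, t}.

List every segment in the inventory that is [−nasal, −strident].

Checking each segment against [−nasal], [−strident]: /w/ (labial-velar glide), /x/ (voiceless velar fricative), /b/ (voiced bilabial stop), /k/ (voiceless velar stop), /ð/ (voiced dental fricative), /ɾ/ (alveolar tap), among others, satisfy every feature; every other segment in the inventory fails at least one.

w, x, b, k, ð, ɾ, ɣ, j, t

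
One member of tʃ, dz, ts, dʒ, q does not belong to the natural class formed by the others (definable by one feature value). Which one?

[delayed release] (equivalently [strident], [coronal], [dorsal]) groups all but one: /dz, dʒ, ts, tʃ/ share [+delayed release] while /q/ (voiceless uvular stop) alone is [−delayed release]. Removing any other segment would not leave a single-feature class that excludes it.

q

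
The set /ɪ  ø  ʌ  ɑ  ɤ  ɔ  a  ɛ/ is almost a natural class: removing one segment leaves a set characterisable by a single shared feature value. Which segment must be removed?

ɪ

/ɛ, ɔ, ɤ, ɑ, a, ø, ʌ/ are all [-high], but /ɪ/ (high front unrounded lax vowel) is [+high]. No other single segment can be removed to leave a set sharing one feature value that the removed segment lacks, so /ɪ/ is the odd one out.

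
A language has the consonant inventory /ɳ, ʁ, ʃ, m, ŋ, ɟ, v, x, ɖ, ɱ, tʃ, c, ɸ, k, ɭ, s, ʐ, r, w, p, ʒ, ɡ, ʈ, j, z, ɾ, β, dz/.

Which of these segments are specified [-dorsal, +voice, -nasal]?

Checking each segment against [-dorsal], [+voice], [-nasal]: /v/ (voiced labiodental fricative), /ɖ/ (voiced retroflex stop), /ɭ/ (retroflex lateral approximant), /ʐ/ (voiced retroflex fricative), /r/ (alveolar trill), /ʒ/ (voiced postalveolar fricative), among others, satisfy every feature; every other segment in the inventory fails at least one.

v, ɖ, ɭ, ʐ, r, ʒ, z, ɾ, β, dz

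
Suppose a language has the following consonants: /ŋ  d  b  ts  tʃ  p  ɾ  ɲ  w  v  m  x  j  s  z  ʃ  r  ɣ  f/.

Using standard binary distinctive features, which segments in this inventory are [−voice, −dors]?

ts, tʃ, p, s, ʃ, f

Eliminate segments failing any feature: /ŋ, d, b, ɾ, ɲ, w, v, m, j, z, r, ɣ/ are [+voice]; /x/ is [+dorsal]. The remaining /ts, tʃ, p, s, ʃ, f/ satisfy [−voice], [−dorsal].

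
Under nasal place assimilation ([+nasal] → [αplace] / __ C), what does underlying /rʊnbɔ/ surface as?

The only nasal preceding a consonant is /n/ before /b/. /b/ is [+labial], so /n/ → /m/, giving [rʊmbɔ].

[rʊmbɔ]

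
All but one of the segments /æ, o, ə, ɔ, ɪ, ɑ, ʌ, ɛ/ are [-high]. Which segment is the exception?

ɪ

/ɔ, æ, ʌ, o, ə, ɑ, ɛ/ are all [-high]; /ɪ/ (high front unrounded lax vowel) is [+high].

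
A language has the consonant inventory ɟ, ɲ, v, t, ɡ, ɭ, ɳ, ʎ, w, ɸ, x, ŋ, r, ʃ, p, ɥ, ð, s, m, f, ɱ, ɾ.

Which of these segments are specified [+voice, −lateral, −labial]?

Eliminate segments failing any feature: /v, w, ɥ, m, ɱ/ are [+labial]; /t, ɸ, x, ʃ, p, s, f/ are [−voice]; /ɭ, ʎ/ are [+lateral]. The remaining /ɟ, ɲ, ɡ, ɳ, ŋ, r, ð, ɾ/ satisfy [+voice], [−lateral], [−labial].

ɟ, ɲ, ɡ, ɳ, ŋ, r, ð, ɾ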